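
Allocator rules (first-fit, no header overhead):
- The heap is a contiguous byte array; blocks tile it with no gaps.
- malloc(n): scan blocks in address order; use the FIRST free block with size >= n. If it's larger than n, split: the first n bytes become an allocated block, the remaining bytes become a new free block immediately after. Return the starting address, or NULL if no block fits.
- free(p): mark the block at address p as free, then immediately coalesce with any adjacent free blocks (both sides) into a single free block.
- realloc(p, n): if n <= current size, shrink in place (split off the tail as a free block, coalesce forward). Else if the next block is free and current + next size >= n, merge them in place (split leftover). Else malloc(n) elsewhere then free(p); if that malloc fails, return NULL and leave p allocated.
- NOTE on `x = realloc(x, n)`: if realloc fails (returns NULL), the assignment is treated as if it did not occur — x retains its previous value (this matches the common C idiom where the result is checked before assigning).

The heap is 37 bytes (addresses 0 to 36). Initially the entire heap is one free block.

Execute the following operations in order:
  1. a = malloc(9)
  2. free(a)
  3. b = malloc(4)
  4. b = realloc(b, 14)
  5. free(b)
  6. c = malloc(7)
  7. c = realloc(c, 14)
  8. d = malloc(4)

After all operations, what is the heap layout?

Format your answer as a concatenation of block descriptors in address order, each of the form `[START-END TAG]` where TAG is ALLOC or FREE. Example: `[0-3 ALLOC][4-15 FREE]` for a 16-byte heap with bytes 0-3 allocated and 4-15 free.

Op 1: a = malloc(9) -> a = 0; heap: [0-8 ALLOC][9-36 FREE]
Op 2: free(a) -> (freed a); heap: [0-36 FREE]
Op 3: b = malloc(4) -> b = 0; heap: [0-3 ALLOC][4-36 FREE]
Op 4: b = realloc(b, 14) -> b = 0; heap: [0-13 ALLOC][14-36 FREE]
Op 5: free(b) -> (freed b); heap: [0-36 FREE]
Op 6: c = malloc(7) -> c = 0; heap: [0-6 ALLOC][7-36 FREE]
Op 7: c = realloc(c, 14) -> c = 0; heap: [0-13 ALLOC][14-36 FREE]
Op 8: d = malloc(4) -> d = 14; heap: [0-13 ALLOC][14-17 ALLOC][18-36 FREE]

Answer: [0-13 ALLOC][14-17 ALLOC][18-36 FREE]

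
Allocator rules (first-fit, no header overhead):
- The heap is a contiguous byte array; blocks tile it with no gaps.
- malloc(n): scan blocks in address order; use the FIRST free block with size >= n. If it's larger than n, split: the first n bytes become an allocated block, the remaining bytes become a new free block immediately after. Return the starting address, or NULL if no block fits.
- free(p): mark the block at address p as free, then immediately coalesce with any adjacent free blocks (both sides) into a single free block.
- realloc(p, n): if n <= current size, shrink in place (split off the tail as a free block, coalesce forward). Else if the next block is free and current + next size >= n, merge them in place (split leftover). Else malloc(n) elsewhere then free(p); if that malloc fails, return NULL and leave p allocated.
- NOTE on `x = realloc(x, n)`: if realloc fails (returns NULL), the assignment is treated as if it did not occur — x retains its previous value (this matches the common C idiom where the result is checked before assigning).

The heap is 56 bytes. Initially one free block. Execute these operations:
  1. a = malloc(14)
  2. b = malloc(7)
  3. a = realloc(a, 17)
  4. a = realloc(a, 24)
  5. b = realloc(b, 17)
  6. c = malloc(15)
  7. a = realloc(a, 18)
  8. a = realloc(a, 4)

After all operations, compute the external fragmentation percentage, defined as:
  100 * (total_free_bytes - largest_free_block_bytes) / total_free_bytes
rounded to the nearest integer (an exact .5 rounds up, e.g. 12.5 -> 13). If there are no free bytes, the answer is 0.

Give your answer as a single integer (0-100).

Op 1: a = malloc(14) -> a = 0; heap: [0-13 ALLOC][14-55 FREE]
Op 2: b = malloc(7) -> b = 14; heap: [0-13 ALLOC][14-20 ALLOC][21-55 FREE]
Op 3: a = realloc(a, 17) -> a = 21; heap: [0-13 FREE][14-20 ALLOC][21-37 ALLOC][38-55 FREE]
Op 4: a = realloc(a, 24) -> a = 21; heap: [0-13 FREE][14-20 ALLOC][21-44 ALLOC][45-55 FREE]
Op 5: b = realloc(b, 17) -> NULL (b unchanged); heap: [0-13 FREE][14-20 ALLOC][21-44 ALLOC][45-55 FREE]
Op 6: c = malloc(15) -> c = NULL; heap: [0-13 FREE][14-20 ALLOC][21-44 ALLOC][45-55 FREE]
Op 7: a = realloc(a, 18) -> a = 21; heap: [0-13 FREE][14-20 ALLOC][21-38 ALLOC][39-55 FREE]
Op 8: a = realloc(a, 4) -> a = 21; heap: [0-13 FREE][14-20 ALLOC][21-24 ALLOC][25-55 FREE]
Free blocks: [14 31] total_free=45 largest=31 -> 100*(45-31)/45 = 1400/45 ≈ 31.111 -> rounds to 31

Answer: 31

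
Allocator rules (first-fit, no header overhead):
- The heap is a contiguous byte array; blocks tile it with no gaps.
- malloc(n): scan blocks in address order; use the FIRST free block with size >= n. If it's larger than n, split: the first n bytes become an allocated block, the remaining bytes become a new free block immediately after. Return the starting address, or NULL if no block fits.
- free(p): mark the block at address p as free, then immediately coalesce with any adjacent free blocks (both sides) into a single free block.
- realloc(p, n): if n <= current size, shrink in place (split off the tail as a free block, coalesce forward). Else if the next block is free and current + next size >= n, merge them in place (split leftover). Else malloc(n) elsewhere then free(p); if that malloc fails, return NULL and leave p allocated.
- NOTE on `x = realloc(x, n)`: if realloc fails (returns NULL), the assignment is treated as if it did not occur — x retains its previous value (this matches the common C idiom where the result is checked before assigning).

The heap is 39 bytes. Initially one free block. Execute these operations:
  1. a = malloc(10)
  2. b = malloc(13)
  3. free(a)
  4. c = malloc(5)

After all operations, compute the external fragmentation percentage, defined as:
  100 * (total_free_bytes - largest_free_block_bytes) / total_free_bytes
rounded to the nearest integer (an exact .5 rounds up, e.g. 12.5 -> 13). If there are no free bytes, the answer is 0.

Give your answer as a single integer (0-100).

Op 1: a = malloc(10) -> a = 0; heap: [0-9 ALLOC][10-38 FREE]
Op 2: b = malloc(13) -> b = 10; heap: [0-9 ALLOC][10-22 ALLOC][23-38 FREE]
Op 3: free(a) -> (freed a); heap: [0-9 FREE][10-22 ALLOC][23-38 FREE]
Op 4: c = malloc(5) -> c = 0; heap: [0-4 ALLOC][5-9 FREE][10-22 ALLOC][23-38 FREE]
Free blocks: [5 16] total_free=21 largest=16 -> 100*(21-16)/21 = 500/21 ≈ 23.810 -> rounds to 24

Answer: 24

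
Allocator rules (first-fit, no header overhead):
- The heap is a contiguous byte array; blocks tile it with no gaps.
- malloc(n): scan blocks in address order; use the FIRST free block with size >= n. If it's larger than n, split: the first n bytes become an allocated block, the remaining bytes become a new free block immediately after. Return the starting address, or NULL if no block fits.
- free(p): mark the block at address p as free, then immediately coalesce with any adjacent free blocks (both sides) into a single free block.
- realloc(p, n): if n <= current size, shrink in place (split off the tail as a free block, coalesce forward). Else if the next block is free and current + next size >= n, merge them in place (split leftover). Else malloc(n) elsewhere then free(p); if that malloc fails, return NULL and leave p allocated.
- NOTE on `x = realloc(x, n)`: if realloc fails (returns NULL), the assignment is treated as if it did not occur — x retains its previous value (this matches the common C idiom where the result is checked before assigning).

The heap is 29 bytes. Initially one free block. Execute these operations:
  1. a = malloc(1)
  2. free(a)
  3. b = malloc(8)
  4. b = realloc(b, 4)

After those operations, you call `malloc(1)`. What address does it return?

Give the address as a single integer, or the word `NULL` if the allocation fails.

Answer: 4

Derivation:
Op 1: a = malloc(1) -> a = 0; heap: [0-0 ALLOC][1-28 FREE]
Op 2: free(a) -> (freed a); heap: [0-28 FREE]
Op 3: b = malloc(8) -> b = 0; heap: [0-7 ALLOC][8-28 FREE]
Op 4: b = realloc(b, 4) -> b = 0; heap: [0-3 ALLOC][4-28 FREE]
malloc(1): first-fit scan over [0-3 ALLOC][4-28 FREE] -> 4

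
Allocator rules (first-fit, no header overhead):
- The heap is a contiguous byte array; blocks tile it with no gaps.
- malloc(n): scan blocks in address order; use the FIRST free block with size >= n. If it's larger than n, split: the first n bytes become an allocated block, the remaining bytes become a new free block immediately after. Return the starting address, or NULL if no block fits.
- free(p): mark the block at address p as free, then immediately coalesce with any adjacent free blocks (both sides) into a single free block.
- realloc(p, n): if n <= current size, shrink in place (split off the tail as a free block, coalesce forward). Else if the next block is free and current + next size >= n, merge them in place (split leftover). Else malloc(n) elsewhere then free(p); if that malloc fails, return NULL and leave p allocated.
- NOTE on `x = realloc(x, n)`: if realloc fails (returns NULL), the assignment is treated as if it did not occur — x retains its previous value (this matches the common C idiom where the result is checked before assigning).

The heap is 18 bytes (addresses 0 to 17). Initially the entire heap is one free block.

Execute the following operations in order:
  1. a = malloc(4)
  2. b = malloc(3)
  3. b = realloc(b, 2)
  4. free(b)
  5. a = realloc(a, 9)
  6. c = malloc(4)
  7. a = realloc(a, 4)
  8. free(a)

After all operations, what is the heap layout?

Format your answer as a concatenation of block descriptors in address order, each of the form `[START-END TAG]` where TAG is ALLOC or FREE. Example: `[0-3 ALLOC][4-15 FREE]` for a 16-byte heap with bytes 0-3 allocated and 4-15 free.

Answer: [0-8 FREE][9-12 ALLOC][13-17 FREE]

Derivation:
Op 1: a = malloc(4) -> a = 0; heap: [0-3 ALLOC][4-17 FREE]
Op 2: b = malloc(3) -> b = 4; heap: [0-3 ALLOC][4-6 ALLOC][7-17 FREE]
Op 3: b = realloc(b, 2) -> b = 4; heap: [0-3 ALLOC][4-5 ALLOC][6-17 FREE]
Op 4: free(b) -> (freed b); heap: [0-3 ALLOC][4-17 FREE]
Op 5: a = realloc(a, 9) -> a = 0; heap: [0-8 ALLOC][9-17 FREE]
Op 6: c = malloc(4) -> c = 9; heap: [0-8 ALLOC][9-12 ALLOC][13-17 FREE]
Op 7: a = realloc(a, 4) -> a = 0; heap: [0-3 ALLOC][4-8 FREE][9-12 ALLOC][13-17 FREE]
Op 8: free(a) -> (freed a); heap: [0-8 FREE][9-12 ALLOC][13-17 FREE]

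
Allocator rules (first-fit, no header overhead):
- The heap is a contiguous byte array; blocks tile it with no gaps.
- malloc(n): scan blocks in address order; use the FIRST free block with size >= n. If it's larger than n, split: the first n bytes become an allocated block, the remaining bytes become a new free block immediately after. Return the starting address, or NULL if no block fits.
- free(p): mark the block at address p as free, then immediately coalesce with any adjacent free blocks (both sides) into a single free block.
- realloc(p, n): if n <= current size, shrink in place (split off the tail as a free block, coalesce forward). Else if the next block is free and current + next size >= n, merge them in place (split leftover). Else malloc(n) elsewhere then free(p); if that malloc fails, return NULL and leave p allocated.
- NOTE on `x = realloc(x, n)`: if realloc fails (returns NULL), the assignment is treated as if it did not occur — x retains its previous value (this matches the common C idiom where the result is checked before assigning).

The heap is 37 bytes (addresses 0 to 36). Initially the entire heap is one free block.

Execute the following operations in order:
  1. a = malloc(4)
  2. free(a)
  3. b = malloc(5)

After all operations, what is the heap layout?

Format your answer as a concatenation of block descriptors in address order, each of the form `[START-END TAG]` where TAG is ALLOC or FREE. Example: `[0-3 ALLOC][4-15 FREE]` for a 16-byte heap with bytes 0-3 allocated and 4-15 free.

Op 1: a = malloc(4) -> a = 0; heap: [0-3 ALLOC][4-36 FREE]
Op 2: free(a) -> (freed a); heap: [0-36 FREE]
Op 3: b = malloc(5) -> b = 0; heap: [0-4 ALLOC][5-36 FREE]

Answer: [0-4 ALLOC][5-36 FREE]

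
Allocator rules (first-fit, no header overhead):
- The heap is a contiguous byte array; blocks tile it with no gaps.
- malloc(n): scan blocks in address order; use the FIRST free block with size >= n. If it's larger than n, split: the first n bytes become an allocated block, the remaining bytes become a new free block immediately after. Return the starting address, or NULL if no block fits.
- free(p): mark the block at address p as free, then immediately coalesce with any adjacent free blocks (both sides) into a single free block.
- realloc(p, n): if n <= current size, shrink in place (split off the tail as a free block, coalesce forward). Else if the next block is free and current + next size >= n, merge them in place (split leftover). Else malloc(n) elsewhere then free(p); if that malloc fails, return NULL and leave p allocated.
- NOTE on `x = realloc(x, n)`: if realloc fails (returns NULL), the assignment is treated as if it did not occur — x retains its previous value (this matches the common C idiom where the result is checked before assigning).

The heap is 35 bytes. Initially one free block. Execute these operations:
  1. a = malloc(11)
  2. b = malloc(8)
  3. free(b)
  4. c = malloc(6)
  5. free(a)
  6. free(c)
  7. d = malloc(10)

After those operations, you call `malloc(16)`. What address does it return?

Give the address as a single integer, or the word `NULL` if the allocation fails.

Answer: 10

Derivation:
Op 1: a = malloc(11) -> a = 0; heap: [0-10 ALLOC][11-34 FREE]
Op 2: b = malloc(8) -> b = 11; heap: [0-10 ALLOC][11-18 ALLOC][19-34 FREE]
Op 3: free(b) -> (freed b); heap: [0-10 ALLOC][11-34 FREE]
Op 4: c = malloc(6) -> c = 11; heap: [0-10 ALLOC][11-16 ALLOC][17-34 FREE]
Op 5: free(a) -> (freed a); heap: [0-10 FREE][11-16 ALLOC][17-34 FREE]
Op 6: free(c) -> (freed c); heap: [0-34 FREE]
Op 7: d = malloc(10) -> d = 0; heap: [0-9 ALLOC][10-34 FREE]
malloc(16): first-fit scan over [0-9 ALLOC][10-34 FREE] -> 10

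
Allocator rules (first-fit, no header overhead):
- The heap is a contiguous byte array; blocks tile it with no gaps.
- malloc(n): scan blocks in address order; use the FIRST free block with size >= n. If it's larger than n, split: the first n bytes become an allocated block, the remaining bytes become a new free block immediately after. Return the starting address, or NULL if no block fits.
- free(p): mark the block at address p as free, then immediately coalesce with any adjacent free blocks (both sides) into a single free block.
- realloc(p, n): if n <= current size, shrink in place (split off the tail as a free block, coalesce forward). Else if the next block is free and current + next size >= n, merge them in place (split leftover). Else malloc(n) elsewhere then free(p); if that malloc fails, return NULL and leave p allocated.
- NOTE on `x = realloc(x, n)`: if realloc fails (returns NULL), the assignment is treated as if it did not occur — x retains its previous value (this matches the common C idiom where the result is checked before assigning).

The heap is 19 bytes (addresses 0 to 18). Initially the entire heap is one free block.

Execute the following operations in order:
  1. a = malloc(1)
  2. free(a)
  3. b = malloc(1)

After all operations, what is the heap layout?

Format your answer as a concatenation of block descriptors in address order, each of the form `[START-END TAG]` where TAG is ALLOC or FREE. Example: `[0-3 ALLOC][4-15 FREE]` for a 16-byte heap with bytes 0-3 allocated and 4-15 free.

Op 1: a = malloc(1) -> a = 0; heap: [0-0 ALLOC][1-18 FREE]
Op 2: free(a) -> (freed a); heap: [0-18 FREE]
Op 3: b = malloc(1) -> b = 0; heap: [0-0 ALLOC][1-18 FREE]

Answer: [0-0 ALLOC][1-18 FREE]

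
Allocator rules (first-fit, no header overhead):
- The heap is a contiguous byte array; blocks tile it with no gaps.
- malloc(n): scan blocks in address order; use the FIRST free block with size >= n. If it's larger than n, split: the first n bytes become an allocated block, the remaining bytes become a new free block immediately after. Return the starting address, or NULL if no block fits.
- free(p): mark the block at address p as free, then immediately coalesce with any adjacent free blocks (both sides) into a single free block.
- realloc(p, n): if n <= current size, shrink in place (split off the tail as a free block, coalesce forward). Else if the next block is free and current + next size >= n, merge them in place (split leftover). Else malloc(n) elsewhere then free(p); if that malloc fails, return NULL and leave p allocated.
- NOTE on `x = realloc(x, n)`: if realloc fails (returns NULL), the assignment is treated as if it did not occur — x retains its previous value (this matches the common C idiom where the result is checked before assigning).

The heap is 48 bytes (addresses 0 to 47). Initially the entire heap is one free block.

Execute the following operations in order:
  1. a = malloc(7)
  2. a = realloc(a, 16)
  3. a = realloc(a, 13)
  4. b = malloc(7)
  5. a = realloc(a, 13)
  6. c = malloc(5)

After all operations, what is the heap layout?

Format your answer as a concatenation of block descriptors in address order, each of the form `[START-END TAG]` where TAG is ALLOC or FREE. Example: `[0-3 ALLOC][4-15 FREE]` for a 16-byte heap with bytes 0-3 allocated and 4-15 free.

Answer: [0-12 ALLOC][13-19 ALLOC][20-24 ALLOC][25-47 FREE]

Derivation:
Op 1: a = malloc(7) -> a = 0; heap: [0-6 ALLOC][7-47 FREE]
Op 2: a = realloc(a, 16) -> a = 0; heap: [0-15 ALLOC][16-47 FREE]
Op 3: a = realloc(a, 13) -> a = 0; heap: [0-12 ALLOC][13-47 FREE]
Op 4: b = malloc(7) -> b = 13; heap: [0-12 ALLOC][13-19 ALLOC][20-47 FREE]
Op 5: a = realloc(a, 13) -> a = 0; heap: [0-12 ALLOC][13-19 ALLOC][20-47 FREE]
Op 6: c = malloc(5) -> c = 20; heap: [0-12 ALLOC][13-19 ALLOC][20-24 ALLOC][25-47 FREE]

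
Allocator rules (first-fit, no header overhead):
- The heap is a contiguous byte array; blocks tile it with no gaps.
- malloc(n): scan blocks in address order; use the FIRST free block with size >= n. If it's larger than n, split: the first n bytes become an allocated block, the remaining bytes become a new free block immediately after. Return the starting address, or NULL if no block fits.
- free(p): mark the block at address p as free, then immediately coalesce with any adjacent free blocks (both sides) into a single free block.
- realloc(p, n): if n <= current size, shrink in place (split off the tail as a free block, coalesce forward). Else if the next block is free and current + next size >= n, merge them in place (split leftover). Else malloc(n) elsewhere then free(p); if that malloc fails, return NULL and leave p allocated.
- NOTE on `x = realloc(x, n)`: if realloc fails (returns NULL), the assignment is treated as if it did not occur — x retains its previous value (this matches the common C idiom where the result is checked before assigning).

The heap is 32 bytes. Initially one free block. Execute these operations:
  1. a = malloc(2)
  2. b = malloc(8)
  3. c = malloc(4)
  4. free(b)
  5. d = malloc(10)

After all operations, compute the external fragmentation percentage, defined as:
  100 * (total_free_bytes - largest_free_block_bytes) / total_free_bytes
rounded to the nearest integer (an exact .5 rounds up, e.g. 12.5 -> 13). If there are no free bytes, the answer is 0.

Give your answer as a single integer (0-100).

Answer: 50

Derivation:
Op 1: a = malloc(2) -> a = 0; heap: [0-1 ALLOC][2-31 FREE]
Op 2: b = malloc(8) -> b = 2; heap: [0-1 ALLOC][2-9 ALLOC][10-31 FREE]
Op 3: c = malloc(4) -> c = 10; heap: [0-1 ALLOC][2-9 ALLOC][10-13 ALLOC][14-31 FREE]
Op 4: free(b) -> (freed b); heap: [0-1 ALLOC][2-9 FREE][10-13 ALLOC][14-31 FREE]
Op 5: d = malloc(10) -> d = 14; heap: [0-1 ALLOC][2-9 FREE][10-13 ALLOC][14-23 ALLOC][24-31 FREE]
Free blocks: [8 8] total_free=16 largest=8 -> 100*(16-8)/16 = 800/16 = 50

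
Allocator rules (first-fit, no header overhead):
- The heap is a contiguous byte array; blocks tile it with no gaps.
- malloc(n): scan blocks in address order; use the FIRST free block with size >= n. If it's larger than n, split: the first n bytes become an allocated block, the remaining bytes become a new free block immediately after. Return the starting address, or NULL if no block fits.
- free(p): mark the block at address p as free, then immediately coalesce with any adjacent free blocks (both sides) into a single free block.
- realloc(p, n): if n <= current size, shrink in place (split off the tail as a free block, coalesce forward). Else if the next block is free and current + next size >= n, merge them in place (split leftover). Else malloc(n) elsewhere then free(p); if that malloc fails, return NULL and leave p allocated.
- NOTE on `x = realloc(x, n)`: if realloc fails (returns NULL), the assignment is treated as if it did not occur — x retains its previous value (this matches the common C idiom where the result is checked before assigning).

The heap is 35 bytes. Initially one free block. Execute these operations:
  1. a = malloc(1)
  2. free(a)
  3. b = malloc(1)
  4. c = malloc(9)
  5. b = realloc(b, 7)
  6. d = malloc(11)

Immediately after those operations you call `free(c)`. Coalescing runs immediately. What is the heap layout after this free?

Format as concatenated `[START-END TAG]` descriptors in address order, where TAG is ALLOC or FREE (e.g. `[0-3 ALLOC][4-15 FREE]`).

Answer: [0-9 FREE][10-16 ALLOC][17-27 ALLOC][28-34 FREE]

Derivation:
Op 1: a = malloc(1) -> a = 0; heap: [0-0 ALLOC][1-34 FREE]
Op 2: free(a) -> (freed a); heap: [0-34 FREE]
Op 3: b = malloc(1) -> b = 0; heap: [0-0 ALLOC][1-34 FREE]
Op 4: c = malloc(9) -> c = 1; heap: [0-0 ALLOC][1-9 ALLOC][10-34 FREE]
Op 5: b = realloc(b, 7) -> b = 10; heap: [0-0 FREE][1-9 ALLOC][10-16 ALLOC][17-34 FREE]
Op 6: d = malloc(11) -> d = 17; heap: [0-0 FREE][1-9 ALLOC][10-16 ALLOC][17-27 ALLOC][28-34 FREE]
free(c): c = 1 -> block [1-9 ALLOC]; mark free, coalesce with adjacent free neighbors -> [0-9 FREE][10-16 ALLOC][17-27 ALLOC][28-34 FREE]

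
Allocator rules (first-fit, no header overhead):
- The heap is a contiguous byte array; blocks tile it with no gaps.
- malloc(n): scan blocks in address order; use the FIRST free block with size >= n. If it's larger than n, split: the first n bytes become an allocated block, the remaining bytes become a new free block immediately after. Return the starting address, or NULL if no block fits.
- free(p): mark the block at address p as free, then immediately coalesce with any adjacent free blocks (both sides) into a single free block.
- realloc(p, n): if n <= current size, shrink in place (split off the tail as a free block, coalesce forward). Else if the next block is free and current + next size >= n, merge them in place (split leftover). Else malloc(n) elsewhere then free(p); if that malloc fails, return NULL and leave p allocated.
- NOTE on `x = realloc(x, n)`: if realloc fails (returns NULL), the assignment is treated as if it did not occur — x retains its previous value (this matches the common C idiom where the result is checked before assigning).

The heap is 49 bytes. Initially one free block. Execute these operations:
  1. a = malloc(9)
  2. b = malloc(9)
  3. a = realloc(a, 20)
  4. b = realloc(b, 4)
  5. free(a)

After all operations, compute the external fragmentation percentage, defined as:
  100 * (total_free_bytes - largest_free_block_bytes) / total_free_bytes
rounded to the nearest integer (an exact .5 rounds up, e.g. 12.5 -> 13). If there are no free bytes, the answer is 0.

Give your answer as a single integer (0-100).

Answer: 20

Derivation:
Op 1: a = malloc(9) -> a = 0; heap: [0-8 ALLOC][9-48 FREE]
Op 2: b = malloc(9) -> b = 9; heap: [0-8 ALLOC][9-17 ALLOC][18-48 FREE]
Op 3: a = realloc(a, 20) -> a = 18; heap: [0-8 FREE][9-17 ALLOC][18-37 ALLOC][38-48 FREE]
Op 4: b = realloc(b, 4) -> b = 9; heap: [0-8 FREE][9-12 ALLOC][13-17 FREE][18-37 ALLOC][38-48 FREE]
Op 5: free(a) -> (freed a); heap: [0-8 FREE][9-12 ALLOC][13-48 FREE]
Free blocks: [9 36] total_free=45 largest=36 -> 100*(45-36)/45 = 900/45 = 20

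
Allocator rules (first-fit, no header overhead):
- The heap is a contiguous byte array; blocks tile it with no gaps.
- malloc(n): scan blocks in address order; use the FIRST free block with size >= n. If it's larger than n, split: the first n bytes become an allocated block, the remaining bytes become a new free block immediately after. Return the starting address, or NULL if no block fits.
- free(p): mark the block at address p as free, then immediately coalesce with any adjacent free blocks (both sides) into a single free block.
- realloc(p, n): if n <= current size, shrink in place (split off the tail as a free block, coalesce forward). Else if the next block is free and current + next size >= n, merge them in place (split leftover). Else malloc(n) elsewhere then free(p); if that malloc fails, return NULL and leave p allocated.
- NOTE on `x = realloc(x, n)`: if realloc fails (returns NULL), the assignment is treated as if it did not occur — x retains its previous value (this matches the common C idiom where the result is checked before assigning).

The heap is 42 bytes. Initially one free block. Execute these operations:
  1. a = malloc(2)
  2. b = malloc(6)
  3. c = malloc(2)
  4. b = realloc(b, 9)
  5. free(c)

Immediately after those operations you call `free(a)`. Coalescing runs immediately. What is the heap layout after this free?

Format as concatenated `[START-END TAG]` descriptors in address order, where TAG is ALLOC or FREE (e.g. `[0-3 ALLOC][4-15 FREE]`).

Op 1: a = malloc(2) -> a = 0; heap: [0-1 ALLOC][2-41 FREE]
Op 2: b = malloc(6) -> b = 2; heap: [0-1 ALLOC][2-7 ALLOC][8-41 FREE]
Op 3: c = malloc(2) -> c = 8; heap: [0-1 ALLOC][2-7 ALLOC][8-9 ALLOC][10-41 FREE]
Op 4: b = realloc(b, 9) -> b = 10; heap: [0-1 ALLOC][2-7 FREE][8-9 ALLOC][10-18 ALLOC][19-41 FREE]
Op 5: free(c) -> (freed c); heap: [0-1 ALLOC][2-9 FREE][10-18 ALLOC][19-41 FREE]
free(a): a = 0 -> block [0-1 ALLOC]; mark free, coalesce with adjacent free neighbors -> [0-9 FREE][10-18 ALLOC][19-41 FREE]

Answer: [0-9 FREE][10-18 ALLOC][19-41 FREE]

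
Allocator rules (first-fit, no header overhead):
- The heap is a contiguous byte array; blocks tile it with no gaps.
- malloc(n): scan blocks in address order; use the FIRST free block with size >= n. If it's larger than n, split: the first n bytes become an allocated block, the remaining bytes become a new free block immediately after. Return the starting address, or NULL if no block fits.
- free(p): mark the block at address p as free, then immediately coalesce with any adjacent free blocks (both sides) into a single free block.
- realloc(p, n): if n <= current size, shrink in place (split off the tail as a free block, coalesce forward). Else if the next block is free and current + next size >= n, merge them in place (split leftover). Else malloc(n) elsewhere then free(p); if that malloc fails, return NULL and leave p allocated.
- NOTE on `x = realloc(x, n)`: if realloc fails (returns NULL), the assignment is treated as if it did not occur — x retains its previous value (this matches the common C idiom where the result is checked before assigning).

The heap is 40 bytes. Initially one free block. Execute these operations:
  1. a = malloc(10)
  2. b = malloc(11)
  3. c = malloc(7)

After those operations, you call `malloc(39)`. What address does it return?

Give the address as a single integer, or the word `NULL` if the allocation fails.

Op 1: a = malloc(10) -> a = 0; heap: [0-9 ALLOC][10-39 FREE]
Op 2: b = malloc(11) -> b = 10; heap: [0-9 ALLOC][10-20 ALLOC][21-39 FREE]
Op 3: c = malloc(7) -> c = 21; heap: [0-9 ALLOC][10-20 ALLOC][21-27 ALLOC][28-39 FREE]
malloc(39): first-fit scan over [0-9 ALLOC][10-20 ALLOC][21-27 ALLOC][28-39 FREE] -> NULL

Answer: NULL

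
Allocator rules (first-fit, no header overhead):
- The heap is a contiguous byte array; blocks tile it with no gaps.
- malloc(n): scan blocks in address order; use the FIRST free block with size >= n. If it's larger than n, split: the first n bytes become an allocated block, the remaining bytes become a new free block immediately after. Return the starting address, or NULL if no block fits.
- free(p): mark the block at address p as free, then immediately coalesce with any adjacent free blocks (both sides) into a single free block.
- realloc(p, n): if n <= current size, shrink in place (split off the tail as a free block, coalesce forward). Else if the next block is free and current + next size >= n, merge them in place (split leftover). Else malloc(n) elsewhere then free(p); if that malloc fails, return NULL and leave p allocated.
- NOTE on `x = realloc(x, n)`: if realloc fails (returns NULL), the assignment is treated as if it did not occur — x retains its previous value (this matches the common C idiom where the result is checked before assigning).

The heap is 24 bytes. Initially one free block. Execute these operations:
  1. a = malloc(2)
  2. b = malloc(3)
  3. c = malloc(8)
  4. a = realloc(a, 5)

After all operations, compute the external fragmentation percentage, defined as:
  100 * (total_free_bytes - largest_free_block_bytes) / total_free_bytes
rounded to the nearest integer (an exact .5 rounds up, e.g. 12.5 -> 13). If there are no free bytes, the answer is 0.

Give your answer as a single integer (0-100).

Op 1: a = malloc(2) -> a = 0; heap: [0-1 ALLOC][2-23 FREE]
Op 2: b = malloc(3) -> b = 2; heap: [0-1 ALLOC][2-4 ALLOC][5-23 FREE]
Op 3: c = malloc(8) -> c = 5; heap: [0-1 ALLOC][2-4 ALLOC][5-12 ALLOC][13-23 FREE]
Op 4: a = realloc(a, 5) -> a = 13; heap: [0-1 FREE][2-4 ALLOC][5-12 ALLOC][13-17 ALLOC][18-23 FREE]
Free blocks: [2 6] total_free=8 largest=6 -> 100*(8-6)/8 = 200/8 = 25

Answer: 25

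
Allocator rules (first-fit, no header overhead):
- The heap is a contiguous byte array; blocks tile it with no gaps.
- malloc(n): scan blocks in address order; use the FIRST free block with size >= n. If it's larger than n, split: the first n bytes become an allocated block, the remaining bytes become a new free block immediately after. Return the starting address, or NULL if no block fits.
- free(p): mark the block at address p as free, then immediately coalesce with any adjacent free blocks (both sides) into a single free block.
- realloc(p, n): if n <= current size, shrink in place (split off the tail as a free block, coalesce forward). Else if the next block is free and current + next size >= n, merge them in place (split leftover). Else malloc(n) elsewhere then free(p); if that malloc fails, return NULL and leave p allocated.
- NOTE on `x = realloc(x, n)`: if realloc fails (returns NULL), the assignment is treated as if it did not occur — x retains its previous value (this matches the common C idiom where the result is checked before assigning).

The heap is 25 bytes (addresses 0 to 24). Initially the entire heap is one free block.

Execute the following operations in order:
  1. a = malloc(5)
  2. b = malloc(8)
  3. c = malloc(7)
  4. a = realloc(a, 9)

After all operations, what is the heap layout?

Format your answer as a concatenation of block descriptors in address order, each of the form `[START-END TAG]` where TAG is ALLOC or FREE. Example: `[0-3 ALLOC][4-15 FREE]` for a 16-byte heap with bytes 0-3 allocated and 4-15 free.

Op 1: a = malloc(5) -> a = 0; heap: [0-4 ALLOC][5-24 FREE]
Op 2: b = malloc(8) -> b = 5; heap: [0-4 ALLOC][5-12 ALLOC][13-24 FREE]
Op 3: c = malloc(7) -> c = 13; heap: [0-4 ALLOC][5-12 ALLOC][13-19 ALLOC][20-24 FREE]
Op 4: a = realloc(a, 9) -> NULL (a unchanged); heap: [0-4 ALLOC][5-12 ALLOC][13-19 ALLOC][20-24 FREE]

Answer: [0-4 ALLOC][5-12 ALLOC][13-19 ALLOC][20-24 FREE]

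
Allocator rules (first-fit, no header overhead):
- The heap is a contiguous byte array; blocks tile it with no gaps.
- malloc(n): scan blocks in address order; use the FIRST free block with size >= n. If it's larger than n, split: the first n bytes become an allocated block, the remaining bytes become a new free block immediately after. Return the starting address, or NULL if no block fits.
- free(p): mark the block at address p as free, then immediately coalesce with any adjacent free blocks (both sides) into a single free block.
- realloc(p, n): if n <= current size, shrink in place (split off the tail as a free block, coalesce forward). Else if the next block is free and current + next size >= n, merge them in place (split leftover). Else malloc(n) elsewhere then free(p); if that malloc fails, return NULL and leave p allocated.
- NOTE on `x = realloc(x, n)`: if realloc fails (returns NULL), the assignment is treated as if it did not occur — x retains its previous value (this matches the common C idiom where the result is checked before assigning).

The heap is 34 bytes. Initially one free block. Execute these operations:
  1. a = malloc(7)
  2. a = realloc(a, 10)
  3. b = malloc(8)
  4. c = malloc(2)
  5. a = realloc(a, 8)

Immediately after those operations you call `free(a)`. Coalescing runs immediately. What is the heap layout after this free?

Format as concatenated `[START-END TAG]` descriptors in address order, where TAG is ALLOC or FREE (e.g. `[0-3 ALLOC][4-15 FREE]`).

Op 1: a = malloc(7) -> a = 0; heap: [0-6 ALLOC][7-33 FREE]
Op 2: a = realloc(a, 10) -> a = 0; heap: [0-9 ALLOC][10-33 FREE]
Op 3: b = malloc(8) -> b = 10; heap: [0-9 ALLOC][10-17 ALLOC][18-33 FREE]
Op 4: c = malloc(2) -> c = 18; heap: [0-9 ALLOC][10-17 ALLOC][18-19 ALLOC][20-33 FREE]
Op 5: a = realloc(a, 8) -> a = 0; heap: [0-7 ALLOC][8-9 FREE][10-17 ALLOC][18-19 ALLOC][20-33 FREE]
free(a): a = 0 -> block [0-7 ALLOC]; mark free, coalesce with adjacent free neighbors -> [0-9 FREE][10-17 ALLOC][18-19 ALLOC][20-33 FREE]

Answer: [0-9 FREE][10-17 ALLOC][18-19 ALLOC][20-33 FREE]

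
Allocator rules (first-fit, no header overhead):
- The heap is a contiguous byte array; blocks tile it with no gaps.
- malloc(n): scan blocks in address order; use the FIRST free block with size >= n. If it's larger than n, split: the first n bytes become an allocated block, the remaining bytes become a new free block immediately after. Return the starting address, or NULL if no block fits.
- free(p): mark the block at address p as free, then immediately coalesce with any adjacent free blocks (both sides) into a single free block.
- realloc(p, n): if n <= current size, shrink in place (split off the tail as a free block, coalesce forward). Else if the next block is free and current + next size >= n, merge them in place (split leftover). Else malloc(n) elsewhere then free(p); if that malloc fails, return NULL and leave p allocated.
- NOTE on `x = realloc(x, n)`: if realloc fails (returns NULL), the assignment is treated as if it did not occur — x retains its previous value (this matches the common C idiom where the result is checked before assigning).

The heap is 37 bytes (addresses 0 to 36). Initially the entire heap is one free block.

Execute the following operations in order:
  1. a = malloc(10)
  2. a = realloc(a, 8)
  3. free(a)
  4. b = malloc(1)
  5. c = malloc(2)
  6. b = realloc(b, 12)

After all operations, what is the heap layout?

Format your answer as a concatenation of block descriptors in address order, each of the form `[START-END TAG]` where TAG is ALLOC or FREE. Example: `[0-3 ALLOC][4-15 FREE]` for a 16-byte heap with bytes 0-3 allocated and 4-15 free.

Op 1: a = malloc(10) -> a = 0; heap: [0-9 ALLOC][10-36 FREE]
Op 2: a = realloc(a, 8) -> a = 0; heap: [0-7 ALLOC][8-36 FREE]
Op 3: free(a) -> (freed a); heap: [0-36 FREE]
Op 4: b = malloc(1) -> b = 0; heap: [0-0 ALLOC][1-36 FREE]
Op 5: c = malloc(2) -> c = 1; heap: [0-0 ALLOC][1-2 ALLOC][3-36 FREE]
Op 6: b = realloc(b, 12) -> b = 3; heap: [0-0 FREE][1-2 ALLOC][3-14 ALLOC][15-36 FREE]

Answer: [0-0 FREE][1-2 ALLOC][3-14 ALLOC][15-36 FREE]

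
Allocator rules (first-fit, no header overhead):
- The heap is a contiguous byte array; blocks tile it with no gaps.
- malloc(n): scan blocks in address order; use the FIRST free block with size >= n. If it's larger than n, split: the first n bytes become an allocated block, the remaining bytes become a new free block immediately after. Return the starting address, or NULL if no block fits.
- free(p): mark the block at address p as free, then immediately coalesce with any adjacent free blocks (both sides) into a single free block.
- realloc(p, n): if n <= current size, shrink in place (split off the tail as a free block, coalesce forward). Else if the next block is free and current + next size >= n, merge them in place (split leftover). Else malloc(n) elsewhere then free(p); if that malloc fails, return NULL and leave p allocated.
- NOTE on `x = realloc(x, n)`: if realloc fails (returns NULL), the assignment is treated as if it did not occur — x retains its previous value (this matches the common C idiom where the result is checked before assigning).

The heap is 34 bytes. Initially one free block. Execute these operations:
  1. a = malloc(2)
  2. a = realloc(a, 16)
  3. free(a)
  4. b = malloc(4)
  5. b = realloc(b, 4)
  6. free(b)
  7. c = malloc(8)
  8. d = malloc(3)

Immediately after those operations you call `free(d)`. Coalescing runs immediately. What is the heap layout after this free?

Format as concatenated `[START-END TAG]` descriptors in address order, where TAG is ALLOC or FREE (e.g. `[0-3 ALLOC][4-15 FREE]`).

Op 1: a = malloc(2) -> a = 0; heap: [0-1 ALLOC][2-33 FREE]
Op 2: a = realloc(a, 16) -> a = 0; heap: [0-15 ALLOC][16-33 FREE]
Op 3: free(a) -> (freed a); heap: [0-33 FREE]
Op 4: b = malloc(4) -> b = 0; heap: [0-3 ALLOC][4-33 FREE]
Op 5: b = realloc(b, 4) -> b = 0; heap: [0-3 ALLOC][4-33 FREE]
Op 6: free(b) -> (freed b); heap: [0-33 FREE]
Op 7: c = malloc(8) -> c = 0; heap: [0-7 ALLOC][8-33 FREE]
Op 8: d = malloc(3) -> d = 8; heap: [0-7 ALLOC][8-10 ALLOC][11-33 FREE]
free(d): d = 8 -> block [8-10 ALLOC]; mark free, coalesce with adjacent free neighbors -> [0-7 ALLOC][8-33 FREE]

Answer: [0-7 ALLOC][8-33 FREE]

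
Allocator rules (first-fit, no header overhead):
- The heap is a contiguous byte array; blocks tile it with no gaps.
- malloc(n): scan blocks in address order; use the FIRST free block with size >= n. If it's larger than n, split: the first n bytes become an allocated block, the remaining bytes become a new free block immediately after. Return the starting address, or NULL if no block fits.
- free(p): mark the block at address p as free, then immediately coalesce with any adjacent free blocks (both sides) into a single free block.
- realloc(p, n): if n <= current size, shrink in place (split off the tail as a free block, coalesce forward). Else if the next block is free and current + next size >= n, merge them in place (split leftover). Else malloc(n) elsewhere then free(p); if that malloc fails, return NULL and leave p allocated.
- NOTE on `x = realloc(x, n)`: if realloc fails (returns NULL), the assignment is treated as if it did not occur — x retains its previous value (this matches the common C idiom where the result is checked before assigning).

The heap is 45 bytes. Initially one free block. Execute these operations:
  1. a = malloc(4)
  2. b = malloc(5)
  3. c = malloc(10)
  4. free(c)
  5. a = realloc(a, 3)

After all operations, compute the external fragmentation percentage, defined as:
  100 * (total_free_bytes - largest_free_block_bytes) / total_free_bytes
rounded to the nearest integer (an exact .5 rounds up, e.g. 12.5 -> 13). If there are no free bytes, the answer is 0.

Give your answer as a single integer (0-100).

Answer: 3

Derivation:
Op 1: a = malloc(4) -> a = 0; heap: [0-3 ALLOC][4-44 FREE]
Op 2: b = malloc(5) -> b = 4; heap: [0-3 ALLOC][4-8 ALLOC][9-44 FREE]
Op 3: c = malloc(10) -> c = 9; heap: [0-3 ALLOC][4-8 ALLOC][9-18 ALLOC][19-44 FREE]
Op 4: free(c) -> (freed c); heap: [0-3 ALLOC][4-8 ALLOC][9-44 FREE]
Op 5: a = realloc(a, 3) -> a = 0; heap: [0-2 ALLOC][3-3 FREE][4-8 ALLOC][9-44 FREE]
Free blocks: [1 36] total_free=37 largest=36 -> 100*(37-36)/37 = 100/37 ≈ 2.703 -> rounds to 3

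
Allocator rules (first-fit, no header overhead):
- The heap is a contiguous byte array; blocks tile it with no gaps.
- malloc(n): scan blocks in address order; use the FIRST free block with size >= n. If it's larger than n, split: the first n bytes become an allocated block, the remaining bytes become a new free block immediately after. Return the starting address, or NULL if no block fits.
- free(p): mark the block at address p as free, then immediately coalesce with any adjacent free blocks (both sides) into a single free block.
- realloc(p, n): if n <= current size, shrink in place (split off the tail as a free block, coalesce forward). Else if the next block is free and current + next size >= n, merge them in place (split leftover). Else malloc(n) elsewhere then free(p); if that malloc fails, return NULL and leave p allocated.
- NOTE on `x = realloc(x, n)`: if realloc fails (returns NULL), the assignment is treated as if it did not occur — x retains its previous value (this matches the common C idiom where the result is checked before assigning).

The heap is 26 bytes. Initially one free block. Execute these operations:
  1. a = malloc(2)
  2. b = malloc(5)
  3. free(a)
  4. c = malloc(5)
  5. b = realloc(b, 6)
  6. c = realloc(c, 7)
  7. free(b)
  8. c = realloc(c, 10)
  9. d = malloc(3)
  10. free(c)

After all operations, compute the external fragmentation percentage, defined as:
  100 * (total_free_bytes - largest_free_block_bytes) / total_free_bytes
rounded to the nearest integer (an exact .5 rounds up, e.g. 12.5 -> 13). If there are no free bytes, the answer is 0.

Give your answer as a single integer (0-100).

Answer: 43

Derivation:
Op 1: a = malloc(2) -> a = 0; heap: [0-1 ALLOC][2-25 FREE]
Op 2: b = malloc(5) -> b = 2; heap: [0-1 ALLOC][2-6 ALLOC][7-25 FREE]
Op 3: free(a) -> (freed a); heap: [0-1 FREE][2-6 ALLOC][7-25 FREE]
Op 4: c = malloc(5) -> c = 7; heap: [0-1 FREE][2-6 ALLOC][7-11 ALLOC][12-25 FREE]
Op 5: b = realloc(b, 6) -> b = 12; heap: [0-6 FREE][7-11 ALLOC][12-17 ALLOC][18-25 FREE]
Op 6: c = realloc(c, 7) -> c = 0; heap: [0-6 ALLOC][7-11 FREE][12-17 ALLOC][18-25 FREE]
Op 7: free(b) -> (freed b); heap: [0-6 ALLOC][7-25 FREE]
Op 8: c = realloc(c, 10) -> c = 0; heap: [0-9 ALLOC][10-25 FREE]
Op 9: d = malloc(3) -> d = 10; heap: [0-9 ALLOC][10-12 ALLOC][13-25 FREE]
Op 10: free(c) -> (freed c); heap: [0-9 FREE][10-12 ALLOC][13-25 FREE]
Free blocks: [10 13] total_free=23 largest=13 -> 100*(23-13)/23 = 1000/23 ≈ 43.478 -> rounds to 43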